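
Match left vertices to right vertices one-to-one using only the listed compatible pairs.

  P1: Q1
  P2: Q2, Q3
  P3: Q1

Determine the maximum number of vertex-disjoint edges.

2

Unit-capacity flow: source→left, listed edges, right→sink; max matching = max flow.
Augmenting path P1→Q1 (+1); matched 1.
Augmenting path P2→Q2 (+1); matched 2.
No augmenting path remains; maximum matching = 2.
König certificate: {P2, Q1} is a vertex cover of size 2 (every listed pair touches it), so no matching can be larger.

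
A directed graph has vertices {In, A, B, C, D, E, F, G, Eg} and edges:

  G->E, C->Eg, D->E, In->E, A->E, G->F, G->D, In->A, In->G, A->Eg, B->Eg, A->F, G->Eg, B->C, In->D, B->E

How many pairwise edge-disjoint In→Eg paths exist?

Assign every edge capacity 1; by Menger, the answer equals the max flow.
Path In→A→Eg (+1); total 1.
Path In→G→Eg (+1); total 2.
No residual In→Eg path; max flow = 2.
Certifying cut of size 2: {In→A, In→G}.

2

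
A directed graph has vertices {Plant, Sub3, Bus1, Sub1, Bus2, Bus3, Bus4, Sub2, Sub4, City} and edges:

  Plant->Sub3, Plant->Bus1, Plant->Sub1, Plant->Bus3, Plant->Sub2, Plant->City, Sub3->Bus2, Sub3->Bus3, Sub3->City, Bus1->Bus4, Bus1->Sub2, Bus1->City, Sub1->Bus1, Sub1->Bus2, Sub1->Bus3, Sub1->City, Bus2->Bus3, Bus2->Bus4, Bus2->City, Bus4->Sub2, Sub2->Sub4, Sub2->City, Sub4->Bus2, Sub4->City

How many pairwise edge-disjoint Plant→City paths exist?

Assign every edge capacity 1; by Menger, the answer equals the max flow.
Path Plant→City (+1); total 1.
Path Plant→Sub3→City (+1); total 2.
Path Plant→Bus1→City (+1); total 3.
Path Plant→Sub1→City (+1); total 4.
Path Plant→Sub2→City (+1); total 5.
No residual Plant→City path; max flow = 5.
Certifying cut of size 5: {Plant→Bus1, Plant→City, Plant→Sub1, Plant→Sub2, Plant→Sub3}.

5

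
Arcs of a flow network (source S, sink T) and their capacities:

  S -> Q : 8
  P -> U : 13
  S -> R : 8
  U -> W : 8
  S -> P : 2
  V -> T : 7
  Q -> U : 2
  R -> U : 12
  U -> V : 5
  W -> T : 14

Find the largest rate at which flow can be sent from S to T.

Augment S→P→U→V→T: bottleneck 2, flow now 2.
Augment S→Q→U→V→T: bottleneck 2, flow now 4.
Augment S→R→U→V→T: bottleneck 1, flow now 5.
Augment S→R→U→W→T: bottleneck 7, flow now 12.
No augmenting path remains; maximum flow = 12.
In the residual graph, reachable from S: {S, Q}.
Min-cut edges: S→P (2), S→R (8), Q→U (2); capacity 2 + 8 + 2 = 12.
This cut is saturated, so no flow can exceed 12.

12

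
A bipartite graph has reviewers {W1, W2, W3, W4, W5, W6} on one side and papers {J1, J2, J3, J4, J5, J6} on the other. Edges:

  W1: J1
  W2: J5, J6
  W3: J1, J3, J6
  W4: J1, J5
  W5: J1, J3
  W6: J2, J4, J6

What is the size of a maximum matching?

Unit-capacity flow: source→left, listed edges, right→sink; max matching = max flow.
Augmenting path W1→J1 (+1); matched 1.
Augmenting path W2→J5 (+1); matched 2.
Augmenting path W3→J3 (+1); matched 3.
Augmenting path W6→J2 (+1); matched 4.
Augmenting path W4→J5→W2→J6 (+1); matched 5.
No augmenting path remains; maximum matching = 5.
König certificate: {W6, J1, J3, J5, J6} is a vertex cover of size 5 (every listed pair touches it), so no matching can be larger.

5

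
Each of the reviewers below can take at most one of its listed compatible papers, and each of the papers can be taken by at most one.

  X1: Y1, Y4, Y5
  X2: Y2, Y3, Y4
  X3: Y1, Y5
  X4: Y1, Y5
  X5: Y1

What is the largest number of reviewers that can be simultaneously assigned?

Unit-capacity flow: source→left, listed edges, right→sink; max matching = max flow.
Augmenting path X1→Y1 (+1); matched 1.
Augmenting path X2→Y2 (+1); matched 2.
Augmenting path X3→Y5 (+1); matched 3.
Augmenting path X4→Y1→X1→Y4 (+1); matched 4.
No augmenting path remains; maximum matching = 4.
König certificate: {X1, X2, Y1, Y5} is a vertex cover of size 4 (every listed pair touches it), so no matching can be larger.

4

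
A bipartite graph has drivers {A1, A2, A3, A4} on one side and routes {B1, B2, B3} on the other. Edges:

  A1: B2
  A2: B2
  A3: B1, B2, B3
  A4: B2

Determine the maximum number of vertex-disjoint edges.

2

Unit-capacity flow: source→left, listed edges, right→sink; max matching = max flow.
Augmenting path A1→B2 (+1); matched 1.
Augmenting path A3→B1 (+1); matched 2.
No augmenting path remains; maximum matching = 2.
König certificate: {A3, B2} is a vertex cover of size 2 (every listed pair touches it), so no matching can be larger.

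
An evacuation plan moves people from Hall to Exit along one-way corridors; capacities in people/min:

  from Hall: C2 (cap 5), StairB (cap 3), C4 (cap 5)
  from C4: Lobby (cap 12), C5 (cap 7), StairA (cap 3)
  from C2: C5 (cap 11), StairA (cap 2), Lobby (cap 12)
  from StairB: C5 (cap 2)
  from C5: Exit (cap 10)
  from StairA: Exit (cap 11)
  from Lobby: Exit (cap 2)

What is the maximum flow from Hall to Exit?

12

Augment Hall→C4→C5→Exit: bottleneck 5, flow now 5.
Augment Hall→C2→C5→Exit: bottleneck 5, flow now 10.
Augment Hall→StairB→C5→C4→StairA→Exit: bottleneck 2, flow now 12. (uses reverse residual edge)
No augmenting path remains; maximum flow = 12.
In the residual graph, reachable from Hall: {Hall, StairB}.
Min-cut edges: Hall→C4 (5), Hall→C2 (5), StairB→C5 (2); capacity 5 + 5 + 2 = 12.
This cut is saturated, so no flow can exceed 12.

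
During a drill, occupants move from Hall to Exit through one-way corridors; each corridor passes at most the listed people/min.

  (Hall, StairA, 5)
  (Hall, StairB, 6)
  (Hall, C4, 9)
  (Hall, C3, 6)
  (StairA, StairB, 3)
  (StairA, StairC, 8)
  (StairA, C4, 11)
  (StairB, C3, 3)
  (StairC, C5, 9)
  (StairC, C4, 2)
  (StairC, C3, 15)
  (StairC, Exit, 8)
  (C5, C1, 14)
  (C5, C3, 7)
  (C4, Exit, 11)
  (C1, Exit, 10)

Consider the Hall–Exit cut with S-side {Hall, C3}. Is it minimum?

No — its capacity is 20, but the minimum cut has capacity 14.

Given cut capacity: 5 + 6 + 9 = 20.
Augment Hall→C4→Exit: bottleneck 9, flow now 9.
Augment Hall→StairA→StairC→Exit: bottleneck 5, flow now 14.
No augmenting path remains; maximum flow = 14.
In the residual graph, reachable from Hall: {Hall, StairB, C3}.
Min-cut edges: Hall→StairA (5), Hall→C4 (9); capacity 5 + 9 = 14.
Cut capacity 20 exceeds the max flow 14, so it is not minimum.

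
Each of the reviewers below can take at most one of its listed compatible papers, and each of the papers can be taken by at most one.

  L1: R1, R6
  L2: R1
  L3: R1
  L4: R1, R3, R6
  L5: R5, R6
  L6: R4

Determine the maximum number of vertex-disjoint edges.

5

Unit-capacity flow: source→left, listed edges, right→sink; max matching = max flow.
Augmenting path L1→R1 (+1); matched 1.
Augmenting path L4→R3 (+1); matched 2.
Augmenting path L5→R5 (+1); matched 3.
Augmenting path L6→R4 (+1); matched 4.
Augmenting path L2→R1→L1→R6 (+1); matched 5.
No augmenting path remains; maximum matching = 5.
König certificate: {L1, L4, L5, L6, R1} is a vertex cover of size 5 (every listed pair touches it), so no matching can be larger.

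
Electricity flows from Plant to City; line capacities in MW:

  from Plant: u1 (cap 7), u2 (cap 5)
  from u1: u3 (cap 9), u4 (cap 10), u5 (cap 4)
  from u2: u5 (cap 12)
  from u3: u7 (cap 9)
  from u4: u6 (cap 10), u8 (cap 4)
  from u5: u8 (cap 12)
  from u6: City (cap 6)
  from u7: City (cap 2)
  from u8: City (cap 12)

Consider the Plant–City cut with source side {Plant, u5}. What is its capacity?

24

Edges leaving {Plant, u5}: Plant→u1 (7), Plant→u2 (5), u5→u8 (12).
Cut capacity = 7 + 5 + 12 = 24.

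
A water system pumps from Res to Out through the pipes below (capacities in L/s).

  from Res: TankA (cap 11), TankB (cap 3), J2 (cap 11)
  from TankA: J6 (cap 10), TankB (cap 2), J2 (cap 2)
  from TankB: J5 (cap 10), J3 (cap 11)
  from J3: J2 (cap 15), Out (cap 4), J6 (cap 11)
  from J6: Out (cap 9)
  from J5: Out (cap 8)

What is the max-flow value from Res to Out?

14

Augment Res→TankA→J6→Out: bottleneck 9, flow now 9.
Augment Res→TankB→J3→Out: bottleneck 3, flow now 12.
Augment Res→TankA→TankB→J3→Out: bottleneck 1, flow now 13.
Augment Res→TankA→TankB→J5→Out: bottleneck 1, flow now 14.
No augmenting path remains; maximum flow = 14.
In the residual graph, reachable from Res: {Res, J2}.
Min-cut edges: Res→TankA (11), Res→TankB (3); capacity 11 + 3 = 14.
This cut is saturated, so no flow can exceed 14.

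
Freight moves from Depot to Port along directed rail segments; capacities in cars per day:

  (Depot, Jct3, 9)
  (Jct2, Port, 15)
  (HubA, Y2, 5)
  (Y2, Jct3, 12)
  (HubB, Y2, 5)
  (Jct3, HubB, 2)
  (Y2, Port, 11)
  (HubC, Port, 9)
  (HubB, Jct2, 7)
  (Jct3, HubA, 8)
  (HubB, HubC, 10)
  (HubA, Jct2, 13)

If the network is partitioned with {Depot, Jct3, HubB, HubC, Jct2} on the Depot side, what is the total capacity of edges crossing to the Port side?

Edges leaving {Depot, Jct3, HubB, HubC, Jct2}: Jct3→HubA (8), HubB→Y2 (5), HubC→Port (9), Jct2→Port (15).
Cut capacity = 8 + 5 + 9 + 15 = 37.

37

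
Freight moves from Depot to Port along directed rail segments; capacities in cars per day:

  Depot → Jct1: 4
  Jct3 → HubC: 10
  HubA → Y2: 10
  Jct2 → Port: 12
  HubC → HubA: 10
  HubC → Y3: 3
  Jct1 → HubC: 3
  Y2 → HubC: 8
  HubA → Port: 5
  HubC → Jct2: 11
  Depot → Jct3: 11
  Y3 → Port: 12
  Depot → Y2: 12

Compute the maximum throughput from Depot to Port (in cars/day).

19

Augment Depot→Jct3→HubC→HubA→Port: bottleneck 5, flow now 5.
Augment Depot→Jct3→HubC→Jct2→Port: bottleneck 5, flow now 10.
Augment Depot→Y2→HubC→Jct2→Port: bottleneck 6, flow now 16.
Augment Depot→Y2→HubC→Y3→Port: bottleneck 2, flow now 18.
Augment Depot→Jct1→HubC→Y3→Port: bottleneck 1, flow now 19.
No augmenting path remains; maximum flow = 19.
In the residual graph, reachable from Depot: {Depot, Jct3, Y2, Jct1, HubC, HubA}.
Min-cut edges: HubC→Jct2 (11), HubC→Y3 (3), HubA→Port (5); capacity 11 + 3 + 5 = 19.
This cut is saturated, so no flow can exceed 19.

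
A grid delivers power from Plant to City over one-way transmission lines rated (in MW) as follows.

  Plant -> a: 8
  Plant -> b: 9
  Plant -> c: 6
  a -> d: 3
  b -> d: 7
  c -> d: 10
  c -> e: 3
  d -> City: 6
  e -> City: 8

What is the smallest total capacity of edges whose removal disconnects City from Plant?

9

Augment Plant→a→d→City: bottleneck 3, flow now 3.
Augment Plant→b→d→City: bottleneck 3, flow now 6.
Augment Plant→c→e→City: bottleneck 3, flow now 9.
No augmenting path remains; maximum flow = 9.
By max-flow min-cut, the minimum cut capacity equals the max flow.
In the residual graph, reachable from Plant: {Plant, a, b, c, d}.
Min-cut edges: c→e (3), d→City (6); capacity 3 + 6 = 9.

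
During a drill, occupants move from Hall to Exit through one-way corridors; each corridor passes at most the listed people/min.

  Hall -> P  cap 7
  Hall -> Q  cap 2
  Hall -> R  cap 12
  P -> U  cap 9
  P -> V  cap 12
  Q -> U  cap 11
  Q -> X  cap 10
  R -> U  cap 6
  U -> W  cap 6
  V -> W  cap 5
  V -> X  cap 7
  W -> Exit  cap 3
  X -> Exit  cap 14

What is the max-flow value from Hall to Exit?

12

Augment Hall→Q→X→Exit: bottleneck 2, flow now 2.
Augment Hall→P→U→W→Exit: bottleneck 3, flow now 5.
Augment Hall→P→V→X→Exit: bottleneck 4, flow now 9.
Augment Hall→R→U→P→V→X→Exit: bottleneck 3, flow now 12. (uses reverse residual edge)
No augmenting path remains; maximum flow = 12.
In the residual graph, reachable from Hall: {Hall, R, U, W}.
Min-cut edges: Hall→P (7), Hall→Q (2), W→Exit (3); capacity 7 + 2 + 3 = 12.
This cut is saturated, so no flow can exceed 12.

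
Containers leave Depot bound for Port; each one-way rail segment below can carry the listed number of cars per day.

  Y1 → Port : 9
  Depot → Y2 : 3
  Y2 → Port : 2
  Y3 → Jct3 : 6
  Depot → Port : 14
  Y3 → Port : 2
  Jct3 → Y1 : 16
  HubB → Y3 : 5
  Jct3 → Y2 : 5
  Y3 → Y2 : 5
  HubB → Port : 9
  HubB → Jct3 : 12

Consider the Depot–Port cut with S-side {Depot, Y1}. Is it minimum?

Given cut capacity: 3 + 14 + 9 = 26.
Augment Depot→Port: bottleneck 14, flow now 14.
Augment Depot→Y2→Port: bottleneck 2, flow now 16.
No augmenting path remains; maximum flow = 16.
In the residual graph, reachable from Depot: {Depot, Y2}.
Min-cut edges: Depot→Port (14), Y2→Port (2); capacity 14 + 2 = 16.
Cut capacity 26 exceeds the max flow 16, so it is not minimum.

No — its capacity is 26, but the minimum cut has capacity 16.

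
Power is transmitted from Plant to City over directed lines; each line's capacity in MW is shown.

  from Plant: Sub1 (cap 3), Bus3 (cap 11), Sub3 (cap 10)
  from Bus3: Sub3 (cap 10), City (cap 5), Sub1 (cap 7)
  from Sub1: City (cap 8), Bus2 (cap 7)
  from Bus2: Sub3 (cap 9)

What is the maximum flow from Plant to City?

Augment Plant→Bus3→City: bottleneck 5, flow now 5.
Augment Plant→Sub1→City: bottleneck 3, flow now 8.
Augment Plant→Bus3→Sub1→City: bottleneck 5, flow now 13.
No augmenting path remains; maximum flow = 13.
In the residual graph, reachable from Plant: {Plant, Bus3, Sub1, Bus2, Sub3}.
Min-cut edges: Bus3→City (5), Sub1→City (8); capacity 5 + 8 = 13.
This cut is saturated, so no flow can exceed 13.

13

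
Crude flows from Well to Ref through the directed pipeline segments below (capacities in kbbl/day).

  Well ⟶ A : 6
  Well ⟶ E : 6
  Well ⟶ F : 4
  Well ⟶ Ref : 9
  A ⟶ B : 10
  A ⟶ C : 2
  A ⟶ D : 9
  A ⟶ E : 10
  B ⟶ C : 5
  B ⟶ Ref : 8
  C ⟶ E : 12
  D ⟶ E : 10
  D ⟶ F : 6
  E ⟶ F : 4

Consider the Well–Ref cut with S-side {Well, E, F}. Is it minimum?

Yes — it is a minimum cut (capacity 15).

Given cut capacity: 6 + 9 = 15.
Augment Well→Ref: bottleneck 9, flow now 9.
Augment Well→A→B→Ref: bottleneck 6, flow now 15.
No augmenting path remains; maximum flow = 15.
Cut capacity 15 equals the max flow, so it is a minimum cut.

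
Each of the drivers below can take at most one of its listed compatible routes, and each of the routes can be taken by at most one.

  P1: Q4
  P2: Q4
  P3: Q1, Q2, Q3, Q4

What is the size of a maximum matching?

2

Unit-capacity flow: source→left, listed edges, right→sink; max matching = max flow.
Augmenting path P1→Q4 (+1); matched 1.
Augmenting path P3→Q1 (+1); matched 2.
No augmenting path remains; maximum matching = 2.
König certificate: {P3, Q4} is a vertex cover of size 2 (every listed pair touches it), so no matching can be larger.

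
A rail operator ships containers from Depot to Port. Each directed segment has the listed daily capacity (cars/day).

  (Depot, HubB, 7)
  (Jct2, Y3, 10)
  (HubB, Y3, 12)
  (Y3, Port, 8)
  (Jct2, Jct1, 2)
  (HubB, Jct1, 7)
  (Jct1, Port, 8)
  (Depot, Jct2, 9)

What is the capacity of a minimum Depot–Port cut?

16

Augment Depot→Jct2→Y3→Port: bottleneck 8, flow now 8.
Augment Depot→Jct2→Jct1→Port: bottleneck 1, flow now 9.
Augment Depot→HubB→Jct1→Port: bottleneck 7, flow now 16.
No augmenting path remains; maximum flow = 16.
By max-flow min-cut, the minimum cut capacity equals the max flow.
In the residual graph, reachable from Depot: {Depot}.
Min-cut edges: Depot→Jct2 (9), Depot→HubB (7); capacity 9 + 7 = 16.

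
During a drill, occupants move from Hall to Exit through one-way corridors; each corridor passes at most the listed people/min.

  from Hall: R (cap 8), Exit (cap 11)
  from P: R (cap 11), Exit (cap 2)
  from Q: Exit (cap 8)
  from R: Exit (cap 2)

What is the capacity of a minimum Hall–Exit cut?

Augment Hall→Exit: bottleneck 11, flow now 11.
Augment Hall→R→Exit: bottleneck 2, flow now 13.
No augmenting path remains; maximum flow = 13.
By max-flow min-cut, the minimum cut capacity equals the max flow.
In the residual graph, reachable from Hall: {Hall, R}.
Min-cut edges: Hall→Exit (11), R→Exit (2); capacity 11 + 2 = 13.

13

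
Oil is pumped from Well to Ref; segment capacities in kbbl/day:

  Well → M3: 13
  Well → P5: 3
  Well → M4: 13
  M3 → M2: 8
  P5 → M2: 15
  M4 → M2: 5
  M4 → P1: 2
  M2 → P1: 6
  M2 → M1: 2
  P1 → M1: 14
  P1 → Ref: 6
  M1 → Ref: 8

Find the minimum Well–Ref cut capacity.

Augment Well→M4→P1→Ref: bottleneck 2, flow now 2.
Augment Well→M3→M2→P1→Ref: bottleneck 4, flow now 6.
Augment Well→M3→M2→M1→Ref: bottleneck 2, flow now 8.
Augment Well→M3→M2→P1→M1→Ref: bottleneck 2, flow now 10.
No augmenting path remains; maximum flow = 10.
By max-flow min-cut, the minimum cut capacity equals the max flow.
In the residual graph, reachable from Well: {Well, M3, P5, M4, M2}.
Min-cut edges: M4→P1 (2), M2→P1 (6), M2→M1 (2); capacity 2 + 6 + 2 = 10.

10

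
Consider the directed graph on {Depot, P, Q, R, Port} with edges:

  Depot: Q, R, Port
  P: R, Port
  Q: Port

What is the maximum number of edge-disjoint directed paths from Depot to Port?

Assign every edge capacity 1; by Menger, the answer equals the max flow.
Path Depot→Port (+1); total 1.
Path Depot→Q→Port (+1); total 2.
No residual Depot→Port path; max flow = 2.
Certifying cut of size 2: {Depot→Port, Depot→Q}.

2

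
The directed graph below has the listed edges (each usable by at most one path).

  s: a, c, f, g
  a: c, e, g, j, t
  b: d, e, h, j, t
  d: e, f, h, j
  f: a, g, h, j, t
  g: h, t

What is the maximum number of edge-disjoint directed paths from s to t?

Assign every edge capacity 1; by Menger, the answer equals the max flow.
Path s→a→t (+1); total 1.
Path s→f→t (+1); total 2.
Path s→g→t (+1); total 3.
No residual s→t path; max flow = 3.
Certifying cut of size 3: {s→a, s→f, s→g}.

3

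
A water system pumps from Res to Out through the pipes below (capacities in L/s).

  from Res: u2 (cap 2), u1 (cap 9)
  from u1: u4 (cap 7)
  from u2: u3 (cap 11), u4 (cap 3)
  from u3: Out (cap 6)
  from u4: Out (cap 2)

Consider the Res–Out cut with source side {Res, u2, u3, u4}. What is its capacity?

17

Edges leaving {Res, u2, u3, u4}: Res→u1 (9), u3→Out (6), u4→Out (2).
Cut capacity = 9 + 6 + 2 = 17.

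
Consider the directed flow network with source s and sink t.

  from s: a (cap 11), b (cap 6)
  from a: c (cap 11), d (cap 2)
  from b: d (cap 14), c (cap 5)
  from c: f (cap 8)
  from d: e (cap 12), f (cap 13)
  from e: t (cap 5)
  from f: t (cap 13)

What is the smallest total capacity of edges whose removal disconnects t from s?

Augment s→a→c→f→t: bottleneck 8, flow now 8.
Augment s→a→d→e→t: bottleneck 2, flow now 10.
Augment s→b→d→e→t: bottleneck 3, flow now 13.
Augment s→b→d→f→t: bottleneck 3, flow now 16.
No augmenting path remains; maximum flow = 16.
By max-flow min-cut, the minimum cut capacity equals the max flow.
In the residual graph, reachable from s: {s, a, c}.
Min-cut edges: s→b (6), a→d (2), c→f (8); capacity 6 + 2 + 8 = 16.

16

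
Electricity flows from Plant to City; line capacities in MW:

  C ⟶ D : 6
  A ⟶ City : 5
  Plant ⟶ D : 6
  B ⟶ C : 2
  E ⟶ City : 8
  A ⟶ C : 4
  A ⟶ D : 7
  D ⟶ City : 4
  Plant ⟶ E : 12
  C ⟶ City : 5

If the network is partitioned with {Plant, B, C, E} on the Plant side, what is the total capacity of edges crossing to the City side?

25

Edges leaving {Plant, B, C, E}: Plant→D (6), C→D (6), C→City (5), E→City (8).
Cut capacity = 6 + 6 + 5 + 8 = 25.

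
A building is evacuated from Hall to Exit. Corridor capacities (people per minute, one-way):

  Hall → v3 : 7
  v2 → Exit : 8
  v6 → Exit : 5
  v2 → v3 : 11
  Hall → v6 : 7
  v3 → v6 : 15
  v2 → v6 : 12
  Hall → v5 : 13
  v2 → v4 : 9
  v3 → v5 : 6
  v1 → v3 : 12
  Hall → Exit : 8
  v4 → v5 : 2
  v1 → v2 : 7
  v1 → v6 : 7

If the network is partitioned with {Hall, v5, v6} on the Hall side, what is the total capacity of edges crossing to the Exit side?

20

Edges leaving {Hall, v5, v6}: Hall→v3 (7), Hall→Exit (8), v6→Exit (5).
Cut capacity = 7 + 8 + 5 = 20.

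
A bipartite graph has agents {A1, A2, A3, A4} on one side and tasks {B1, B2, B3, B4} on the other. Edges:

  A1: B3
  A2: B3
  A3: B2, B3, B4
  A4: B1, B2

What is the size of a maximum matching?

3

Unit-capacity flow: source→left, listed edges, right→sink; max matching = max flow.
Augmenting path A1→B3 (+1); matched 1.
Augmenting path A3→B2 (+1); matched 2.
Augmenting path A4→B1 (+1); matched 3.
No augmenting path remains; maximum matching = 3.
König certificate: {A3, A4, B3} is a vertex cover of size 3 (every listed pair touches it), so no matching can be larger.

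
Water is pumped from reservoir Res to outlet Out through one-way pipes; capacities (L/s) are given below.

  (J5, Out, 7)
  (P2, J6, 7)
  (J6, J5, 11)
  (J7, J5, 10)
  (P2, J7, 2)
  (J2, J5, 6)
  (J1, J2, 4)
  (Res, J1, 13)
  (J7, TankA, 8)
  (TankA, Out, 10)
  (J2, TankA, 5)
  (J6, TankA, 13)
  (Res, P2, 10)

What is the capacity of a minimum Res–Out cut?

Augment Res→J1→J2→J5→Out: bottleneck 4, flow now 4.
Augment Res→P2→J7→J5→Out: bottleneck 2, flow now 6.
Augment Res→P2→J6→J5→Out: bottleneck 1, flow now 7.
Augment Res→P2→J6→TankA→Out: bottleneck 6, flow now 13.
No augmenting path remains; maximum flow = 13.
By max-flow min-cut, the minimum cut capacity equals the max flow.
In the residual graph, reachable from Res: {Res, J1, P2}.
Min-cut edges: J1→J2 (4), P2→J7 (2), P2→J6 (7); capacity 4 + 2 + 7 = 13.

13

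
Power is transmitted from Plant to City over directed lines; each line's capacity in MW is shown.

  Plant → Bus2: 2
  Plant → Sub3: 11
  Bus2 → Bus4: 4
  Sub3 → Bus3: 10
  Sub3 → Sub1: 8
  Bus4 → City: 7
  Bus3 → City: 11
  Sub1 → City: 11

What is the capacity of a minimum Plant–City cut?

13

Augment Plant→Bus2→Bus4→City: bottleneck 2, flow now 2.
Augment Plant→Sub3→Bus3→City: bottleneck 10, flow now 12.
Augment Plant→Sub3→Sub1→City: bottleneck 1, flow now 13.
No augmenting path remains; maximum flow = 13.
By max-flow min-cut, the minimum cut capacity equals the max flow.
In the residual graph, reachable from Plant: {Plant}.
Min-cut edges: Plant→Bus2 (2), Plant→Sub3 (11); capacity 2 + 11 = 13.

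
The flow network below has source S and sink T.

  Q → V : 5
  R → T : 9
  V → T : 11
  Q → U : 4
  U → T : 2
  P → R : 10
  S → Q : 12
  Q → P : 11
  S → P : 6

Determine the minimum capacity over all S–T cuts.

Augment S→P→R→T: bottleneck 6, flow now 6.
Augment S→Q→U→T: bottleneck 2, flow now 8.
Augment S→Q→V→T: bottleneck 5, flow now 13.
Augment S→Q→P→R→T: bottleneck 3, flow now 16.
No augmenting path remains; maximum flow = 16.
By max-flow min-cut, the minimum cut capacity equals the max flow.
In the residual graph, reachable from S: {S, P, Q, R, U}.
Min-cut edges: Q→V (5), R→T (9), U→T (2); capacity 5 + 9 + 2 = 16.

16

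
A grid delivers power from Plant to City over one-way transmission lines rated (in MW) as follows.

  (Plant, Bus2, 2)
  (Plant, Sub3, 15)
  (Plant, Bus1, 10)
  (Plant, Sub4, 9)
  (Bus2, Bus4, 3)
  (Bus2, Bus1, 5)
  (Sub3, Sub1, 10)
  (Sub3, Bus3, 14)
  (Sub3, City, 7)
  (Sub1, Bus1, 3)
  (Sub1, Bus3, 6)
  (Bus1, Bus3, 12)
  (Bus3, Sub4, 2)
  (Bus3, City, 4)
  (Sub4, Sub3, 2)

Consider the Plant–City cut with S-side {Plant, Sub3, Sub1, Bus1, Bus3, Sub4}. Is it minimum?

Given cut capacity: 2 + 7 + 4 = 13.
Augment Plant→Sub3→City: bottleneck 7, flow now 7.
Augment Plant→Sub3→Bus3→City: bottleneck 4, flow now 11.
No augmenting path remains; maximum flow = 11.
In the residual graph, reachable from Plant: {Plant, Bus2, Sub3, Bus4, Sub1, Bus1, Bus3, Sub4}.
Min-cut edges: Sub3→City (7), Bus3→City (4); capacity 7 + 4 = 11.
Cut capacity 13 exceeds the max flow 11, so it is not minimum.

No — its capacity is 13, but the minimum cut has capacity 11.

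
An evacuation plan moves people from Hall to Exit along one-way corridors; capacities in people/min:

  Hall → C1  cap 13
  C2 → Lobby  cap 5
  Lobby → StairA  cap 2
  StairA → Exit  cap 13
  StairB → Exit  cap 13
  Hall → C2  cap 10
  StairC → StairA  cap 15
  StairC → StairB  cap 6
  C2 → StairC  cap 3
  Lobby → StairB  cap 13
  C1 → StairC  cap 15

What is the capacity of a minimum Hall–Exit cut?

21

Augment Hall→C1→StairC→StairB→Exit: bottleneck 6, flow now 6.
Augment Hall→C1→StairC→StairA→Exit: bottleneck 7, flow now 13.
Augment Hall→C2→StairC→StairA→Exit: bottleneck 3, flow now 16.
Augment Hall→C2→Lobby→StairB→Exit: bottleneck 5, flow now 21.
No augmenting path remains; maximum flow = 21.
By max-flow min-cut, the minimum cut capacity equals the max flow.
In the residual graph, reachable from Hall: {Hall, C2}.
Min-cut edges: Hall→C1 (13), C2→StairC (3), C2→Lobby (5); capacity 13 + 3 + 5 = 21.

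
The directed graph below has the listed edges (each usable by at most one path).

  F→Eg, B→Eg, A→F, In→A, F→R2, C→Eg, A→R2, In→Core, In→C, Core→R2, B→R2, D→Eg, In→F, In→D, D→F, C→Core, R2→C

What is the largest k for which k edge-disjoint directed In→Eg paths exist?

3

Assign every edge capacity 1; by Menger, the answer equals the max flow.
Path In→F→Eg (+1); total 1.
Path In→C→Eg (+1); total 2.
Path In→D→Eg (+1); total 3.
No residual In→Eg path; max flow = 3.
Certifying cut of size 3: {C→Eg, F→Eg, In→D}.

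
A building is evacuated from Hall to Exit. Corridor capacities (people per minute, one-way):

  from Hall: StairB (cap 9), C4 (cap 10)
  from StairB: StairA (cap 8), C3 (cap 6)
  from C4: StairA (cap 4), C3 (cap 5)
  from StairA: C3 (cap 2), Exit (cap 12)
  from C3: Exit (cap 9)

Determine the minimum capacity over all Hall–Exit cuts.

Augment Hall→StairB→StairA→Exit: bottleneck 8, flow now 8.
Augment Hall→StairB→C3→Exit: bottleneck 1, flow now 9.
Augment Hall→C4→StairA→Exit: bottleneck 4, flow now 13.
Augment Hall→C4→C3→Exit: bottleneck 5, flow now 18.
No augmenting path remains; maximum flow = 18.
By max-flow min-cut, the minimum cut capacity equals the max flow.
In the residual graph, reachable from Hall: {Hall, C4}.
Min-cut edges: Hall→StairB (9), C4→StairA (4), C4→C3 (5); capacity 9 + 4 + 5 = 18.

18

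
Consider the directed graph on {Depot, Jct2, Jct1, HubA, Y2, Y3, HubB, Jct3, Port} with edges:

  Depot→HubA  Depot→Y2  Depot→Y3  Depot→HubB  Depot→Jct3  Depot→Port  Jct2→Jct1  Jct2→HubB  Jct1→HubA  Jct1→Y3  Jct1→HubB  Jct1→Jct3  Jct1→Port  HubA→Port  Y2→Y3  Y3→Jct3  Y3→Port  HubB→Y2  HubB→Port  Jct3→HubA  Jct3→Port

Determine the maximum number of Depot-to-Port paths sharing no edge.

Assign every edge capacity 1; by Menger, the answer equals the max flow.
Path Depot→Port (+1); total 1.
Path Depot→HubA→Port (+1); total 2.
Path Depot→Y3→Port (+1); total 3.
Path Depot→HubB→Port (+1); total 4.
Path Depot→Jct3→Port (+1); total 5.
No residual Depot→Port path; max flow = 5.
Certifying cut of size 5: {Depot→HubB, Depot→Port, HubA→Port, Jct3→Port, Y3→Port}.

5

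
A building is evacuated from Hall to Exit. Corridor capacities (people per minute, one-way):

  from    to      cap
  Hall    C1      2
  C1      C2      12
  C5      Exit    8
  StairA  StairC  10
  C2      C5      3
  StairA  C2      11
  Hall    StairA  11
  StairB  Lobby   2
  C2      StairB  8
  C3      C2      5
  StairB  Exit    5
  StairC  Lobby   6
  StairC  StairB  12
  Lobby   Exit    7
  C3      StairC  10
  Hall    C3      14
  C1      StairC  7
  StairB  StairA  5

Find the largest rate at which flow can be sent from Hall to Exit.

15

Augment Hall→StairA→C2→C5→Exit: bottleneck 3, flow now 3.
Augment Hall→StairA→C2→StairB→Exit: bottleneck 5, flow now 8.
Augment Hall→StairA→StairC→Lobby→Exit: bottleneck 3, flow now 11.
Augment Hall→C1→StairC→Lobby→Exit: bottleneck 2, flow now 13.
Augment Hall→C3→StairC→Lobby→Exit: bottleneck 1, flow now 14.
Augment Hall→C3→C2→StairB→Lobby→Exit: bottleneck 1, flow now 15.
No augmenting path remains; maximum flow = 15.
In the residual graph, reachable from Hall: {Hall, StairA, C1, C3, C2, StairC, Lobby, StairB}.
Min-cut edges: C2→C5 (3), Lobby→Exit (7), StairB→Exit (5); capacity 3 + 7 + 5 = 15.
This cut is saturated, so no flow can exceed 15.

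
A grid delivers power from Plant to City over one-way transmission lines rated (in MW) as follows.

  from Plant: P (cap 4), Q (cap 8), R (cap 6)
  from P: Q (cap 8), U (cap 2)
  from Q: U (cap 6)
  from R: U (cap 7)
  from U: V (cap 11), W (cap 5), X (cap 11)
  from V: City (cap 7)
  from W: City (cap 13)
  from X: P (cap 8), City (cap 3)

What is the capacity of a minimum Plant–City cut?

14

Augment Plant→P→U→V→City: bottleneck 2, flow now 2.
Augment Plant→Q→U→V→City: bottleneck 5, flow now 7.
Augment Plant→Q→U→W→City: bottleneck 1, flow now 8.
Augment Plant→R→U→W→City: bottleneck 4, flow now 12.
Augment Plant→R→U→X→City: bottleneck 2, flow now 14.
No augmenting path remains; maximum flow = 14.
By max-flow min-cut, the minimum cut capacity equals the max flow.
In the residual graph, reachable from Plant: {Plant, P, Q}.
Min-cut edges: Plant→R (6), P→U (2), Q→U (6); capacity 6 + 2 + 6 = 14.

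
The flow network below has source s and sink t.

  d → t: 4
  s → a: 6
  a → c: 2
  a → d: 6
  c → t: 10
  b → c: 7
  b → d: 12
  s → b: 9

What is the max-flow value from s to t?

13

Augment s→a→c→t: bottleneck 2, flow now 2.
Augment s→a→d→t: bottleneck 4, flow now 6.
Augment s→b→c→t: bottleneck 7, flow now 13.
No augmenting path remains; maximum flow = 13.
In the residual graph, reachable from s: {s, a, b, d}.
Min-cut edges: a→c (2), b→c (7), d→t (4); capacity 2 + 7 + 4 = 13.
This cut is saturated, so no flow can exceed 13.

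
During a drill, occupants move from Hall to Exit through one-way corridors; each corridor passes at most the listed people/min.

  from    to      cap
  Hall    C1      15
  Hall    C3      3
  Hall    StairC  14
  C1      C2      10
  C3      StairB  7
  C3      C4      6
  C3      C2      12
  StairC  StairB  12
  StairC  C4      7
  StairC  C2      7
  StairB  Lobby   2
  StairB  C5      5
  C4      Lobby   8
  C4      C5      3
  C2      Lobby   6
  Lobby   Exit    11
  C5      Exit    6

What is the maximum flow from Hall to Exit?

Augment Hall→C1→C2→Lobby→Exit: bottleneck 6, flow now 6.
Augment Hall→C3→StairB→Lobby→Exit: bottleneck 2, flow now 8.
Augment Hall→C3→StairB→C5→Exit: bottleneck 1, flow now 9.
Augment Hall→StairC→StairB→C5→Exit: bottleneck 4, flow now 13.
Augment Hall→StairC→C4→Lobby→Exit: bottleneck 3, flow now 16.
Augment Hall→StairC→C4→C5→Exit: bottleneck 1, flow now 17.
No augmenting path remains; maximum flow = 17.
In the residual graph, reachable from Hall: {Hall, C1, C3, StairC, StairB, C4, C2, Lobby, C5}.
Min-cut edges: Lobby→Exit (11), C5→Exit (6); capacity 11 + 6 = 17.
This cut is saturated, so no flow can exceed 17.

17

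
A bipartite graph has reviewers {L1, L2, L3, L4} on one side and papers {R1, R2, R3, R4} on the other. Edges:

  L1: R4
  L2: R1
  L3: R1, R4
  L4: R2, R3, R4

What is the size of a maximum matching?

3

Unit-capacity flow: source→left, listed edges, right→sink; max matching = max flow.
Augmenting path L1→R4 (+1); matched 1.
Augmenting path L2→R1 (+1); matched 2.
Augmenting path L4→R2 (+1); matched 3.
No augmenting path remains; maximum matching = 3.
König certificate: {L4, R1, R4} is a vertex cover of size 3 (every listed pair touches it), so no matching can be larger.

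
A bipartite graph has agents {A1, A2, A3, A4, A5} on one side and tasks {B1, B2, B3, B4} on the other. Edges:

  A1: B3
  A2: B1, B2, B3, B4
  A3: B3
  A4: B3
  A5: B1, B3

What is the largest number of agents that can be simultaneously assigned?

Unit-capacity flow: source→left, listed edges, right→sink; max matching = max flow.
Augmenting path A1→B3 (+1); matched 1.
Augmenting path A2→B1 (+1); matched 2.
Augmenting path A5→B1→A2→B2 (+1); matched 3.
No augmenting path remains; maximum matching = 3.
König certificate: {A2, A5, B3} is a vertex cover of size 3 (every listed pair touches it), so no matching can be larger.

3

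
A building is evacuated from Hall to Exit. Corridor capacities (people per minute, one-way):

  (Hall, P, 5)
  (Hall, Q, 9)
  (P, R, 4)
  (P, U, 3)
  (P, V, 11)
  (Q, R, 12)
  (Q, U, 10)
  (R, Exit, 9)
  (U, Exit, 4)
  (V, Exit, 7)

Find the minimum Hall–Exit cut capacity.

14

Augment Hall→P→R→Exit: bottleneck 4, flow now 4.
Augment Hall→P→U→Exit: bottleneck 1, flow now 5.
Augment Hall→Q→R→Exit: bottleneck 5, flow now 10.
Augment Hall→Q→U→Exit: bottleneck 3, flow now 13.
Augment Hall→Q→R→P→V→Exit: bottleneck 1, flow now 14. (uses reverse residual edge)
No augmenting path remains; maximum flow = 14.
By max-flow min-cut, the minimum cut capacity equals the max flow.
In the residual graph, reachable from Hall: {Hall}.
Min-cut edges: Hall→P (5), Hall→Q (9); capacity 5 + 9 = 14.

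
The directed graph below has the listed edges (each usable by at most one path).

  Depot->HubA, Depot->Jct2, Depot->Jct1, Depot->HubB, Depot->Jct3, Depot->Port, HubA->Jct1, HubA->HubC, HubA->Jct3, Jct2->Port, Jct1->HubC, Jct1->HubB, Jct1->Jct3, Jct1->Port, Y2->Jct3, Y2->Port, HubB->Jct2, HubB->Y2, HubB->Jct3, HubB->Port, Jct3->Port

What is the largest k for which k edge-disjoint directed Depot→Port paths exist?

6

Assign every edge capacity 1; by Menger, the answer equals the max flow.
Path Depot→Port (+1); total 1.
Path Depot→Jct2→Port (+1); total 2.
Path Depot→Jct1→Port (+1); total 3.
Path Depot→HubB→Port (+1); total 4.
Path Depot→Jct3→Port (+1); total 5.
Path Depot→HubA→Jct1→HubB→Y2→Port (+1); total 6.
No residual Depot→Port path; max flow = 6.
Certifying cut of size 6: {Depot→HubA, Depot→HubB, Depot→Jct1, Depot→Jct2, Depot→Jct3, Depot→Port}.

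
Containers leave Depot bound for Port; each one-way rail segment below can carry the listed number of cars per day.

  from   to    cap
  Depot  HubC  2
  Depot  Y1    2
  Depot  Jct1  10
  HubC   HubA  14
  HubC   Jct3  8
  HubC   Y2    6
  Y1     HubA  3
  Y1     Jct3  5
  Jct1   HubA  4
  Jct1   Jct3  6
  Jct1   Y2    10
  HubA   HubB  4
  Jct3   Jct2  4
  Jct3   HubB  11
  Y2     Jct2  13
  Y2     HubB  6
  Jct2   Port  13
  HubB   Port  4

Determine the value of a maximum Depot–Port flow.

Augment Depot→HubC→HubA→HubB→Port: bottleneck 2, flow now 2.
Augment Depot→Y1→HubA→HubB→Port: bottleneck 2, flow now 4.
Augment Depot→Jct1→Jct3→Jct2→Port: bottleneck 4, flow now 8.
Augment Depot→Jct1→Y2→Jct2→Port: bottleneck 6, flow now 14.
No augmenting path remains; maximum flow = 14.
In the residual graph, reachable from Depot: {Depot}.
Min-cut edges: Depot→HubC (2), Depot→Y1 (2), Depot→Jct1 (10); capacity 2 + 2 + 10 = 14.
This cut is saturated, so no flow can exceed 14.

14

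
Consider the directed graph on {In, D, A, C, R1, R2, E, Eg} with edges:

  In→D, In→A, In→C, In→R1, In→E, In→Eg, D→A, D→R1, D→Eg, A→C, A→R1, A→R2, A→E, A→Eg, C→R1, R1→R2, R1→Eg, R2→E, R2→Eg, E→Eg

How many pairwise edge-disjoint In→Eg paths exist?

Assign every edge capacity 1; by Menger, the answer equals the max flow.
Path In→Eg (+1); total 1.
Path In→D→Eg (+1); total 2.
Path In→A→Eg (+1); total 3.
Path In→R1→Eg (+1); total 4.
Path In→E→Eg (+1); total 5.
Path In→C→R1→R2→Eg (+1); total 6.
No residual In→Eg path; max flow = 6.
Certifying cut of size 6: {In→A, In→C, In→D, In→E, In→Eg, In→R1}.

6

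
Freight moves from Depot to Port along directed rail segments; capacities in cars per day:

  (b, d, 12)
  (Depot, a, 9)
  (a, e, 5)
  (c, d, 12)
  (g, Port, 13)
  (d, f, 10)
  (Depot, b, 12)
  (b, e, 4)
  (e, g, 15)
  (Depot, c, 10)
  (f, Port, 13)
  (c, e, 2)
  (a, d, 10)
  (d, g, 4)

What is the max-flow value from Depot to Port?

23

Augment Depot→a→d→f→Port: bottleneck 9, flow now 9.
Augment Depot→b→d→f→Port: bottleneck 1, flow now 10.
Augment Depot→b→d→g→Port: bottleneck 4, flow now 14.
Augment Depot→b→e→g→Port: bottleneck 4, flow now 18.
Augment Depot→c→e→g→Port: bottleneck 2, flow now 20.
Augment Depot→b→d→a→e→g→Port: bottleneck 3, flow now 23. (uses reverse residual edge)
No augmenting path remains; maximum flow = 23.
In the residual graph, reachable from Depot: {Depot, a, b, c, d, e, g}.
Min-cut edges: d→f (10), g→Port (13); capacity 10 + 13 = 23.
This cut is saturated, so no flow can exceed 23.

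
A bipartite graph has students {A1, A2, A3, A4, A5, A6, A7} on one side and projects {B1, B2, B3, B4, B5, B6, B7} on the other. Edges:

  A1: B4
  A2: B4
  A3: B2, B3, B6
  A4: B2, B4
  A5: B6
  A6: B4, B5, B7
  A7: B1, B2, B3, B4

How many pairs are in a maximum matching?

6

Unit-capacity flow: source→left, listed edges, right→sink; max matching = max flow.
Augmenting path A1→B4 (+1); matched 1.
Augmenting path A3→B2 (+1); matched 2.
Augmenting path A5→B6 (+1); matched 3.
Augmenting path A6→B5 (+1); matched 4.
Augmenting path A7→B1 (+1); matched 5.
Augmenting path A4→B2→A3→B3 (+1); matched 6.
No augmenting path remains; maximum matching = 6.
König certificate: {A3, A4, A5, A6, A7, B4} is a vertex cover of size 6 (every listed pair touches it), so no matching can be larger.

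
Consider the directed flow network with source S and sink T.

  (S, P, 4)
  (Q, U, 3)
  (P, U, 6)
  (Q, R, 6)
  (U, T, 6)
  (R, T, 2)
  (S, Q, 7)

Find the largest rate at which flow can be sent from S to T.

8

Augment S→P→U→T: bottleneck 4, flow now 4.
Augment S→Q→R→T: bottleneck 2, flow now 6.
Augment S→Q→U→T: bottleneck 2, flow now 8.
No augmenting path remains; maximum flow = 8.
In the residual graph, reachable from S: {S, P, Q, R, U}.
Min-cut edges: R→T (2), U→T (6); capacity 2 + 6 = 8.
This cut is saturated, so no flow can exceed 8.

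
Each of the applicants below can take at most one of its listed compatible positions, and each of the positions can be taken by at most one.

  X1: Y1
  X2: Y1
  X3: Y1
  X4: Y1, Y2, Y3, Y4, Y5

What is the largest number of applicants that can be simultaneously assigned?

2

Unit-capacity flow: source→left, listed edges, right→sink; max matching = max flow.
Augmenting path X1→Y1 (+1); matched 1.
Augmenting path X4→Y2 (+1); matched 2.
No augmenting path remains; maximum matching = 2.
König certificate: {X4, Y1} is a vertex cover of size 2 (every listed pair touches it), so no matching can be larger.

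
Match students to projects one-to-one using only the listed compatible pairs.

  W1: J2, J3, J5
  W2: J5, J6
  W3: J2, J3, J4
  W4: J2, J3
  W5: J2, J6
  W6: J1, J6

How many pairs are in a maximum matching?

Unit-capacity flow: source→left, listed edges, right→sink; max matching = max flow.
Augmenting path W1→J2 (+1); matched 1.
Augmenting path W2→J5 (+1); matched 2.
Augmenting path W3→J3 (+1); matched 3.
Augmenting path W5→J6 (+1); matched 4.
Augmenting path W6→J1 (+1); matched 5.
Augmenting path W4→J3→W3→J4 (+1); matched 6.
No augmenting path remains; maximum matching = 6.
König certificate: {W1, W2, W3, W4, W5, W6} is a vertex cover of size 6 (every listed pair touches it), so no matching can be larger.

6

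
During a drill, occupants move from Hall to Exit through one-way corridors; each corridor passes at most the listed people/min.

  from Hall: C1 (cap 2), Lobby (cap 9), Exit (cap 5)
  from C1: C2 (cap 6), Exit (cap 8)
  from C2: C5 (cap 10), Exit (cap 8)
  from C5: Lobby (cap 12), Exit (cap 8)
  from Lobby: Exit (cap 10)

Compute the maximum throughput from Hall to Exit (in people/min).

Augment Hall→Exit: bottleneck 5, flow now 5.
Augment Hall→C1→Exit: bottleneck 2, flow now 7.
Augment Hall→Lobby→Exit: bottleneck 9, flow now 16.
No augmenting path remains; maximum flow = 16.
In the residual graph, reachable from Hall: {Hall}.
Min-cut edges: Hall→C1 (2), Hall→Lobby (9), Hall→Exit (5); capacity 2 + 9 + 5 = 16.
This cut is saturated, so no flow can exceed 16.

16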